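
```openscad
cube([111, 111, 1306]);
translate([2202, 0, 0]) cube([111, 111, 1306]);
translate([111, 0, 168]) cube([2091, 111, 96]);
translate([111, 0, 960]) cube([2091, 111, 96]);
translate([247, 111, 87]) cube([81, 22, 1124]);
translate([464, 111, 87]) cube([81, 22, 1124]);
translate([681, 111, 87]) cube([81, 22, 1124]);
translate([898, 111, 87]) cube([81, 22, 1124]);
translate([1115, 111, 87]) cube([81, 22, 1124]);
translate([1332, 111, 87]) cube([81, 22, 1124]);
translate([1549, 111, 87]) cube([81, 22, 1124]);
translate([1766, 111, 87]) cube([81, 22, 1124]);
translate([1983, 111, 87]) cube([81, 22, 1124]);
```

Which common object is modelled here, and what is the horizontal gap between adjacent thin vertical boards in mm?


A fence section. The picket gap is 136 mm.

Two posts, two rails, 9 pickets — a fence section. Span 2091 mm holds 9 pickets of 81 mm with 10 equal gaps: ⌊(2091 − 9·81) / 10⌋ = 136 mm.


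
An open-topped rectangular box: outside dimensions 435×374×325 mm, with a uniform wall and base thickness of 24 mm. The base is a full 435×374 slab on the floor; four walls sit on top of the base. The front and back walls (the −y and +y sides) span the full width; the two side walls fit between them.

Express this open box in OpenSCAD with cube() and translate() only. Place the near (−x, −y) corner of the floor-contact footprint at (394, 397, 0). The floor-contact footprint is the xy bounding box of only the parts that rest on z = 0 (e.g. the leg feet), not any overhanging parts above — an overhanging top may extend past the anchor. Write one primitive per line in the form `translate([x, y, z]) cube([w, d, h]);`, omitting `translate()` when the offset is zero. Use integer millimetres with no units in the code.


translate([394, 397, 0]) cube([435, 374, 24]);
translate([394, 397, 24]) cube([435, 24, 301]);
translate([394, 747, 24]) cube([435, 24, 301]);
translate([394, 421, 24]) cube([24, 326, 301]);
translate([805, 421, 24]) cube([24, 326, 301]);


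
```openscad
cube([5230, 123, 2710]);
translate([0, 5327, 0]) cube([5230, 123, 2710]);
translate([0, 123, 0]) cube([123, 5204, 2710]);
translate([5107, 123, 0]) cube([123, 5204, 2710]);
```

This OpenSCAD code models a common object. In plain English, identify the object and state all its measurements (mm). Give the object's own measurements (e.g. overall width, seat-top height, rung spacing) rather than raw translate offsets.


The wall frame of a small rectangular building: four walls, each 2710 mm tall and 123 mm thick, enclosing a footprint 5230 mm (x) by 5450 mm (y) outside-to-outside, with no floor or roof. The front and back walls (the −y and +y sides) span the full width; the two side walls fit between them.


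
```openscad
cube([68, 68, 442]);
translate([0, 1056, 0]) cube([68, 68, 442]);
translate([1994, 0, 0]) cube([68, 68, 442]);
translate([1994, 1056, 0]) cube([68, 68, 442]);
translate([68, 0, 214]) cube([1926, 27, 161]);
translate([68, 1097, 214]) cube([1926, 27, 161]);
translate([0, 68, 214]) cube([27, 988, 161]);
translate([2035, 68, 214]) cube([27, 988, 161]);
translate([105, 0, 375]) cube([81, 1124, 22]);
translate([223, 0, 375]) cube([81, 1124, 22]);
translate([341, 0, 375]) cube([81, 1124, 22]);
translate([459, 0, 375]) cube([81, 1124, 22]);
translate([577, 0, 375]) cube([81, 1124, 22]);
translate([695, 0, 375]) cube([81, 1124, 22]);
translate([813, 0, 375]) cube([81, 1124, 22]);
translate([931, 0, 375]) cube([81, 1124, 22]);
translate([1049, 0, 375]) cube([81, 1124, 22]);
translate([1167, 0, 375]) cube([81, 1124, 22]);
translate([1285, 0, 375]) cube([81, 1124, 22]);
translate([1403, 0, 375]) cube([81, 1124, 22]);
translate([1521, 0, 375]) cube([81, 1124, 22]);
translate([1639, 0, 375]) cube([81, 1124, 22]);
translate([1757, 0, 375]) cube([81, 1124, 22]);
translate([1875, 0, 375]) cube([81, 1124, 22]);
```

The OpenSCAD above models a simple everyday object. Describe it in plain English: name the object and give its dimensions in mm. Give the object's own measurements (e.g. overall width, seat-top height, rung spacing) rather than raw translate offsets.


A bed frame 2062 mm long (x) by 1124 mm wide (y). Four 68×68 mm corner posts, 442 mm tall, at the corners of the footprint. Four rails of 27 mm thickness and 161 mm height run between adjacent posts with their undersides at z = 214 mm, their outer faces flush with the outside of the frame (the two x-running rails run between the posts' inner faces; the two y-running rails run between the posts' inner faces). 16 slats, each 81 mm wide (x) and 22 mm thick, lie across the top of the two x-running rails, running the full 1124 mm width of the frame in y; along x they sit between the end posts with a 37 mm gap after the −x posts and between neighbouring slats, leaving 38 mm before the +x posts.


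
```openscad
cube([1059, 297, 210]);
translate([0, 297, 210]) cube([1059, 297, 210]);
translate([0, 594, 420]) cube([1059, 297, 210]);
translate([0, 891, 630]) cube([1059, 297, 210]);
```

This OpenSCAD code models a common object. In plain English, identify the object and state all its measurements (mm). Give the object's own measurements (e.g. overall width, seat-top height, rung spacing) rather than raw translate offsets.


A straight staircase of 4 solid steps. Each step is 1059 mm wide (x), 297 mm deep (y, the going) and 210 mm tall (the rise). The first step rests on the floor; each subsequent step sits one going further in +y and one rise higher in +z, directly behind and above the previous step with no overlap.


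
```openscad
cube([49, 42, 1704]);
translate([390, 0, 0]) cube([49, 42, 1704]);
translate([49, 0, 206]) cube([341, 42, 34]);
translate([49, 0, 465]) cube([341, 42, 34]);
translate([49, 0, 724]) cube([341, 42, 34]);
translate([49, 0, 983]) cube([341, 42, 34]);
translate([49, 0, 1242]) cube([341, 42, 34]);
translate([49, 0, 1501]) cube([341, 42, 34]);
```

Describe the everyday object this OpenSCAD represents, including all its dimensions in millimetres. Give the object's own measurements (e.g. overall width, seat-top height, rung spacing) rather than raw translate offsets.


A straight ladder. Two 49×42 mm vertical rails, 1704 mm tall, stand 439 mm apart (outside-to-outside) with their front faces coplanar on the −y side. 6 rungs, each 42 mm deep and 34 mm tall, span between the inner faces of the rails, front faces flush with the rails. The lowest rung's underside is at z = 206 mm and rungs are spaced 259 mm apart (underside to underside).


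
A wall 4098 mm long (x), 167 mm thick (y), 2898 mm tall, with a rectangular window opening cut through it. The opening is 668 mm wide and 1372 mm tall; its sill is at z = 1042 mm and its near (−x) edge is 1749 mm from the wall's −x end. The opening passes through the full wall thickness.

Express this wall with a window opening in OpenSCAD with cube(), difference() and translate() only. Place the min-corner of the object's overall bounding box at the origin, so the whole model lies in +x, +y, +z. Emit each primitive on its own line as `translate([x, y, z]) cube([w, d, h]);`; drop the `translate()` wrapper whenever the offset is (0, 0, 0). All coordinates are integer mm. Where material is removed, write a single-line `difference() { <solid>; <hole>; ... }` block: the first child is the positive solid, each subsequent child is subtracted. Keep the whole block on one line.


difference() { cube([4098, 167, 2898]); translate([1749, 0, 1042]) cube([668, 167, 1372]); }


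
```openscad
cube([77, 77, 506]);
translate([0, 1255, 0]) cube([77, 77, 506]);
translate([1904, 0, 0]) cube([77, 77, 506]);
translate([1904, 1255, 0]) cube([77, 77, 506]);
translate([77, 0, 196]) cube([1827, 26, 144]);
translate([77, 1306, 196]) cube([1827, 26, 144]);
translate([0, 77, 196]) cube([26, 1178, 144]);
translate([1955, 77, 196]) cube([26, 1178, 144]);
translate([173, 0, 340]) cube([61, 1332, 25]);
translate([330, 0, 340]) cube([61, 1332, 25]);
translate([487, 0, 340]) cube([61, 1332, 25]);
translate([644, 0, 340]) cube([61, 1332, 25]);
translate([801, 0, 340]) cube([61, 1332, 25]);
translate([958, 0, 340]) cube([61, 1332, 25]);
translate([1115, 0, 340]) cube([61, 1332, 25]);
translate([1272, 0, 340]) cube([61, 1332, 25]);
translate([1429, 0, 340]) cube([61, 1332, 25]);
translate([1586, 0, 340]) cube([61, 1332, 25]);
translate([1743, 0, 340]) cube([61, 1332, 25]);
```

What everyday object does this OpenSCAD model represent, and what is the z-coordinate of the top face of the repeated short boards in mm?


A bed frame. The slat-top height is 365 mm.

Four posts, four rails, and a row of slats — a bed frame. Slats sit on the rails at z = 196 + 144 = 340; with slat thickness 25, the top is 365 mm.


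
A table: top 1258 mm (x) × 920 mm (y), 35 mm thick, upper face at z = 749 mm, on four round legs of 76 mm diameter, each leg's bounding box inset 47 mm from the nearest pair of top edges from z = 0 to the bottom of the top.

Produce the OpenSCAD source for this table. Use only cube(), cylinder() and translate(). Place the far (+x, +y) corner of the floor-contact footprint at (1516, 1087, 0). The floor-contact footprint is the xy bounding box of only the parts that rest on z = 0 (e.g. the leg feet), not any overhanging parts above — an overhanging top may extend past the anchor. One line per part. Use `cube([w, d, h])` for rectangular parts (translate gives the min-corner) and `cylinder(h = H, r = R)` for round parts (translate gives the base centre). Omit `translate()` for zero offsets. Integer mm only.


translate([305, 214, 714]) cube([1258, 920, 35]);
translate([390, 299, 0]) cylinder(h = 714, r = 38);
translate([1478, 299, 0]) cylinder(h = 714, r = 38);
translate([390, 1049, 0]) cylinder(h = 714, r = 38);
translate([1478, 1049, 0]) cylinder(h = 714, r = 38);


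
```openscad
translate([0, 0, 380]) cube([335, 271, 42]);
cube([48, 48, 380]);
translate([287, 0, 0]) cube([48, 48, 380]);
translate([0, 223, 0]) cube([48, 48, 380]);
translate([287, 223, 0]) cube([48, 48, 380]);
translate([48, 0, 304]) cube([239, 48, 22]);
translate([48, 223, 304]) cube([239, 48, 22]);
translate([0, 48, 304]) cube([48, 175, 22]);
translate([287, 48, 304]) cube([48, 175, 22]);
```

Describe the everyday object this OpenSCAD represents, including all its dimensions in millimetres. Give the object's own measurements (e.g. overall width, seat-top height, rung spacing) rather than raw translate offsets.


A four-legged stool. The seat is a 335×271×42 mm slab whose top surface is at z = 422 mm; four square legs, each 48×48 mm in cross-section, run from the floor (z = 0) to the underside of the seat, each flush with a corner of the seat. Four stretchers, 48 mm wide and 22 mm tall, connect adjacent legs with their undersides at z = 304 mm, each running between the inner faces of the legs it joins and aligned with the legs' outer faces on the other axis.


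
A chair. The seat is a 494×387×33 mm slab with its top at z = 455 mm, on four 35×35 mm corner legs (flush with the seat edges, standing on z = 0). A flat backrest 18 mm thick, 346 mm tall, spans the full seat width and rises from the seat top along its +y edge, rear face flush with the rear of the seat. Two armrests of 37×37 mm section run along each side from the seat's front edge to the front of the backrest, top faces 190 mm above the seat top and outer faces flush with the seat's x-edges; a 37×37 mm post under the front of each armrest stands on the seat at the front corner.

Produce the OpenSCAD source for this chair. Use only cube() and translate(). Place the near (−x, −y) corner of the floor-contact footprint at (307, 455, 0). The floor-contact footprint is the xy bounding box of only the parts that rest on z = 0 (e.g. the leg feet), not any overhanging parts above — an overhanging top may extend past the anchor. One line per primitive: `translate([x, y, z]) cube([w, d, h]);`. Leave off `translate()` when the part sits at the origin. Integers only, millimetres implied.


translate([307, 455, 422]) cube([494, 387, 33]);
translate([307, 455, 0]) cube([35, 35, 422]);
translate([766, 455, 0]) cube([35, 35, 422]);
translate([307, 807, 0]) cube([35, 35, 422]);
translate([766, 807, 0]) cube([35, 35, 422]);
translate([307, 824, 455]) cube([494, 18, 346]);
translate([307, 455, 608]) cube([37, 369, 37]);
translate([764, 455, 608]) cube([37, 369, 37]);
translate([307, 455, 455]) cube([37, 37, 153]);
translate([764, 455, 455]) cube([37, 37, 153]);


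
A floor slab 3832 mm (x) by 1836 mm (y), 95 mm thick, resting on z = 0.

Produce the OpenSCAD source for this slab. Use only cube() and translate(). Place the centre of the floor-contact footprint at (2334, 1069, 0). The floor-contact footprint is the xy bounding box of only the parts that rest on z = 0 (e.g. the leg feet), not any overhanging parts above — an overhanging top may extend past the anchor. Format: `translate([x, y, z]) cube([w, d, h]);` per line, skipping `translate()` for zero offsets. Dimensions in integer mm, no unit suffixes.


translate([418, 151, 0]) cube([3832, 1836, 95]);


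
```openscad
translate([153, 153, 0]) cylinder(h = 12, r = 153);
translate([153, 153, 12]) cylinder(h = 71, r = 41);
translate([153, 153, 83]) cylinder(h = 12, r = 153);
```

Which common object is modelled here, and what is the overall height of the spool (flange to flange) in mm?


A spool. The overall height is 95 mm.

Three coaxial cylinders, large–small–large — a spool. Two 12 mm flanges and a 71 mm core give 12 + 71 + 12 = 95 mm.


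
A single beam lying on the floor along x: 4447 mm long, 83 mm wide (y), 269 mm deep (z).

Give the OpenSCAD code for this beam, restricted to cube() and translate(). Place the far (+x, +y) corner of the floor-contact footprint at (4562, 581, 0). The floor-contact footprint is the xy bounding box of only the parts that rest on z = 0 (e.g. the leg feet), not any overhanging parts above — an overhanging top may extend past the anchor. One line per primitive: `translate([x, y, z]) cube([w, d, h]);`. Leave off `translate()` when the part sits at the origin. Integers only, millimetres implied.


translate([115, 498, 0]) cube([4447, 83, 269]);


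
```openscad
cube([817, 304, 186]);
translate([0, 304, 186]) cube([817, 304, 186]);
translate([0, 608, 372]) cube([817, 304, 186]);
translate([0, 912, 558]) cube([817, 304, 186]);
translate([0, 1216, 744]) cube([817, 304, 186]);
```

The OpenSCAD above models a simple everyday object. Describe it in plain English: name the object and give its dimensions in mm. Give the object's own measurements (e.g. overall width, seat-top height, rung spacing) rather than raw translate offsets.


A straight staircase of 5 solid steps. Each step is 817 mm wide (x), 304 mm deep (y, the going) and 186 mm tall (the rise). The first step rests on the floor; each subsequent step sits one going further in +y and one rise higher in +z, directly behind and above the previous step with no overlap.


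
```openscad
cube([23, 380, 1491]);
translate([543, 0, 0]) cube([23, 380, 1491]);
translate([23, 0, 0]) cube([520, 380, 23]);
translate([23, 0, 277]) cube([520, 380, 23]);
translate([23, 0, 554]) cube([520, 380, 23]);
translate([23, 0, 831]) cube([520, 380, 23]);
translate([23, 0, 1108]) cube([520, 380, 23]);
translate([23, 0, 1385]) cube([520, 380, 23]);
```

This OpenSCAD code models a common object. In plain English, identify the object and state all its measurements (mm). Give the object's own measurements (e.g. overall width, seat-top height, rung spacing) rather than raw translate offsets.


An open bookshelf. Two side panels, each 23 mm thick, 380 mm deep and 1491 mm tall, stand 566 mm apart (outside-to-outside). Between them sit 6 shelves, each 23 mm thick and 380 mm deep, spanning the full gap between the sides. The bottom shelf rests on the floor (its underside at z = 0) and the clear gap between one shelf's top and the next shelf's underside is 254 mm.


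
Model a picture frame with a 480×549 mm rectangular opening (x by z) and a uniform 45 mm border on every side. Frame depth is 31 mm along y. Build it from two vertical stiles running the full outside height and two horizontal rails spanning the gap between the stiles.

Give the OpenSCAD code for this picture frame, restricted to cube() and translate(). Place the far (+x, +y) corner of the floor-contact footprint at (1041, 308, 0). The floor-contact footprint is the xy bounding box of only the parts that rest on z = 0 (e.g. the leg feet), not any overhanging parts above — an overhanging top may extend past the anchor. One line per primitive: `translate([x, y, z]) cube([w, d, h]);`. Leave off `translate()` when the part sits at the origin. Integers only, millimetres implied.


translate([471, 277, 0]) cube([45, 31, 639]);
translate([996, 277, 0]) cube([45, 31, 639]);
translate([516, 277, 0]) cube([480, 31, 45]);
translate([516, 277, 594]) cube([480, 31, 45]);


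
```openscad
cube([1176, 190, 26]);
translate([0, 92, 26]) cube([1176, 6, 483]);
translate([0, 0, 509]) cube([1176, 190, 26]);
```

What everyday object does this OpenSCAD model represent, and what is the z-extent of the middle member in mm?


An I-beam. The web height is 483 mm.

Two wide flanges with a thin centred web — an I-beam. Overall 535 mm minus two 26 mm flanges gives a web of 535 − 2·26 = 483 mm.


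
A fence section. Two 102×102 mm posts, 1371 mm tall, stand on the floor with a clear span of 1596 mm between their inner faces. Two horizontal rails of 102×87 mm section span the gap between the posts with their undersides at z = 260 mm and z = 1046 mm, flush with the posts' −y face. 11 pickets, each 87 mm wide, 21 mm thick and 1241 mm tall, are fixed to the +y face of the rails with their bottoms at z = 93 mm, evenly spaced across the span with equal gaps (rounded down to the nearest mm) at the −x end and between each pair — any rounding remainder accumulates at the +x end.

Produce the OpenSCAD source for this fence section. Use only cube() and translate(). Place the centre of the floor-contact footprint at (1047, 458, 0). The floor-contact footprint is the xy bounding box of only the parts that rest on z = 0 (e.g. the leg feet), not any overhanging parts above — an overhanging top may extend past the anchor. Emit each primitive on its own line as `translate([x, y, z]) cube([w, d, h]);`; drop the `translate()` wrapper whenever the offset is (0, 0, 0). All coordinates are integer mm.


translate([147, 407, 0]) cube([102, 102, 1371]);
translate([1845, 407, 0]) cube([102, 102, 1371]);
translate([249, 407, 260]) cube([1596, 102, 87]);
translate([249, 407, 1046]) cube([1596, 102, 87]);
translate([302, 509, 93]) cube([87, 21, 1241]);
translate([442, 509, 93]) cube([87, 21, 1241]);
translate([582, 509, 93]) cube([87, 21, 1241]);
translate([722, 509, 93]) cube([87, 21, 1241]);
translate([862, 509, 93]) cube([87, 21, 1241]);
translate([1002, 509, 93]) cube([87, 21, 1241]);
translate([1142, 509, 93]) cube([87, 21, 1241]);
translate([1282, 509, 93]) cube([87, 21, 1241]);
translate([1422, 509, 93]) cube([87, 21, 1241]);
translate([1562, 509, 93]) cube([87, 21, 1241]);
translate([1702, 509, 93]) cube([87, 21, 1241]);


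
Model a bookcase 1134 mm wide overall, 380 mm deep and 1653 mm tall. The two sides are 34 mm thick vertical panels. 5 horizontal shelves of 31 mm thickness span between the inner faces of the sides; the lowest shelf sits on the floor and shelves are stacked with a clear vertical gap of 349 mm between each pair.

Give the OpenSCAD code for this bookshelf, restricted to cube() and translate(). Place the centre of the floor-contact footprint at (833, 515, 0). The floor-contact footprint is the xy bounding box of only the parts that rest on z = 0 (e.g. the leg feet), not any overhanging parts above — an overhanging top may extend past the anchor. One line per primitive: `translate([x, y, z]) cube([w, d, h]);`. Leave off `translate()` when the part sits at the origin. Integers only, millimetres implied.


translate([266, 325, 0]) cube([34, 380, 1653]);
translate([1366, 325, 0]) cube([34, 380, 1653]);
translate([300, 325, 0]) cube([1066, 380, 31]);
translate([300, 325, 380]) cube([1066, 380, 31]);
translate([300, 325, 760]) cube([1066, 380, 31]);
translate([300, 325, 1140]) cube([1066, 380, 31]);
translate([300, 325, 1520]) cube([1066, 380, 31]);


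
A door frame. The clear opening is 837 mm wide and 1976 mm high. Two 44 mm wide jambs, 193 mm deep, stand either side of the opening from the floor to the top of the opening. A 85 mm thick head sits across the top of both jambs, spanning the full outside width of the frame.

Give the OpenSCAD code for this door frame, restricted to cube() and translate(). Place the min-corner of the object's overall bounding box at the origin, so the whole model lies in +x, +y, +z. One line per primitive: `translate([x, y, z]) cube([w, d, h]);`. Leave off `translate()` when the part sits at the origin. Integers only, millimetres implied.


cube([44, 193, 1976]);
translate([881, 0, 0]) cube([44, 193, 1976]);
translate([0, 0, 1976]) cube([925, 193, 85]);


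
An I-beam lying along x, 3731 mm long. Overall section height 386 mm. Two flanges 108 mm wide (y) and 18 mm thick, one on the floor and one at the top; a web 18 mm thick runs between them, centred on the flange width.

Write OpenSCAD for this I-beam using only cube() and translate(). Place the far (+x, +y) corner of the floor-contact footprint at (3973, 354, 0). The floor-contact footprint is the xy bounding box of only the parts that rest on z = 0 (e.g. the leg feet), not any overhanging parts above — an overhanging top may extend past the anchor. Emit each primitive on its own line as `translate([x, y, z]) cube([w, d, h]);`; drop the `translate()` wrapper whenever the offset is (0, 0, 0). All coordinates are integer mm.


translate([242, 246, 0]) cube([3731, 108, 18]);
translate([242, 291, 18]) cube([3731, 18, 350]);
translate([242, 246, 368]) cube([3731, 108, 18]);


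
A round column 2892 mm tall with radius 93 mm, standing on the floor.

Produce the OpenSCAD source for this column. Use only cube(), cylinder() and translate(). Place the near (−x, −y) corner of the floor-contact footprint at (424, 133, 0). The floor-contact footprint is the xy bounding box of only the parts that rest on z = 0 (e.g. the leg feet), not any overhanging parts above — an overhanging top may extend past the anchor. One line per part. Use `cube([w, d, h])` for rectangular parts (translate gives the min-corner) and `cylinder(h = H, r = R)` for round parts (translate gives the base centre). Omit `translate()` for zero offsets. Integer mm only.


translate([517, 226, 0]) cylinder(h = 2892, r = 93);


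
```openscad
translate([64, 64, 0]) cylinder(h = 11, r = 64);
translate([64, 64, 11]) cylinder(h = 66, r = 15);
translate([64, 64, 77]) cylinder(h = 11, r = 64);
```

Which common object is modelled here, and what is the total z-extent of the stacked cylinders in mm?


A spool. The overall height is 88 mm.

Three coaxial cylinders, large–small–large — a spool. Two 11 mm flanges and a 66 mm core give 11 + 66 + 11 = 88 mm.


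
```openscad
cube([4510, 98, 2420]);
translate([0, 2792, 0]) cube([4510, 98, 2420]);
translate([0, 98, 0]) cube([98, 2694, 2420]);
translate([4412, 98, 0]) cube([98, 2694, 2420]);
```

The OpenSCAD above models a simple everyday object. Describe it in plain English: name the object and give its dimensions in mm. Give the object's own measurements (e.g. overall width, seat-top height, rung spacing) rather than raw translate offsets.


The wall frame of a small rectangular building: four walls, each 2420 mm tall and 98 mm thick, enclosing a footprint 4510 mm (x) by 2890 mm (y) outside-to-outside, with no floor or roof. The front and back walls (the −y and +y sides) span the full width; the two side walls fit between them.


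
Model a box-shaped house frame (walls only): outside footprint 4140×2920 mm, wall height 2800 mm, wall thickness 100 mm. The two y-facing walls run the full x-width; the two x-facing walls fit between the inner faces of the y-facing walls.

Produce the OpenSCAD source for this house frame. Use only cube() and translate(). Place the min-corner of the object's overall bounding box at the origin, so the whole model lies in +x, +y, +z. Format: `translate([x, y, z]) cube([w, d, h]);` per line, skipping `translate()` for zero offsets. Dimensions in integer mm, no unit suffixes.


cube([4140, 100, 2800]);
translate([0, 2820, 0]) cube([4140, 100, 2800]);
translate([0, 100, 0]) cube([100, 2720, 2800]);
translate([4040, 100, 0]) cube([100, 2720, 2800]);


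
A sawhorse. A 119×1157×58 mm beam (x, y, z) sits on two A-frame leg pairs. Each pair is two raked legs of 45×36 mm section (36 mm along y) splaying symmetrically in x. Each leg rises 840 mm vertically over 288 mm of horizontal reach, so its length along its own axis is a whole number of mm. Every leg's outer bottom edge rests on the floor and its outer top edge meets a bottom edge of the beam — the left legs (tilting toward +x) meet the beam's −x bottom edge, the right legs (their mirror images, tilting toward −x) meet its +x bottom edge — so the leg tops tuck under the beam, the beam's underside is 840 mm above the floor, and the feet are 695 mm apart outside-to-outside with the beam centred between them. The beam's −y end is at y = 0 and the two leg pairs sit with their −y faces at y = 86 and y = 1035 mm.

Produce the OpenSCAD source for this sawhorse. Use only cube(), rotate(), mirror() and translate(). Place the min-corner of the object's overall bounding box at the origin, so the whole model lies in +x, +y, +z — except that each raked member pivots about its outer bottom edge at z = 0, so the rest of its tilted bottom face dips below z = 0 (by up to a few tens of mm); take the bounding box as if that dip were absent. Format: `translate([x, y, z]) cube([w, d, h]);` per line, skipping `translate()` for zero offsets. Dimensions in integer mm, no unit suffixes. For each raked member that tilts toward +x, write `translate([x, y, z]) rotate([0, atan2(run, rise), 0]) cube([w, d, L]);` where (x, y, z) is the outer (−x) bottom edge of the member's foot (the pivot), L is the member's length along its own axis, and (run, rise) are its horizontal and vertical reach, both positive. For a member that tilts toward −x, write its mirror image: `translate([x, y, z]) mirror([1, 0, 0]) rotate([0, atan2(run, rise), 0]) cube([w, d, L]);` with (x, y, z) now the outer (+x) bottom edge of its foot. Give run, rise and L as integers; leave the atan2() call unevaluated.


translate([288, 0, 840]) cube([119, 1157, 58]);
translate([0, 86, 0]) rotate([0, atan2(288, 840), 0]) cube([45, 36, 888]);
translate([695, 86, 0]) mirror([1, 0, 0]) rotate([0, atan2(288, 840), 0]) cube([45, 36, 888]);
translate([0, 1035, 0]) rotate([0, atan2(288, 840), 0]) cube([45, 36, 888]);
translate([695, 1035, 0]) mirror([1, 0, 0]) rotate([0, atan2(288, 840), 0]) cube([45, 36, 888]);


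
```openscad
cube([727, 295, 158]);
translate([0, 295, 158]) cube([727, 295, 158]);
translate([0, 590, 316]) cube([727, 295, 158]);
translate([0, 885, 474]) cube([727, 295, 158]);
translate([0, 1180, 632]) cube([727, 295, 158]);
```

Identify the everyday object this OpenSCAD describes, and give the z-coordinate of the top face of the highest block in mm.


A staircase. The total rise is 790 mm.

5 identical blocks, each offset up and back from the previous — a staircase. Each step is 158 mm tall and there are 5 of them, so the total rise is 5 × 158 = 790 mm.


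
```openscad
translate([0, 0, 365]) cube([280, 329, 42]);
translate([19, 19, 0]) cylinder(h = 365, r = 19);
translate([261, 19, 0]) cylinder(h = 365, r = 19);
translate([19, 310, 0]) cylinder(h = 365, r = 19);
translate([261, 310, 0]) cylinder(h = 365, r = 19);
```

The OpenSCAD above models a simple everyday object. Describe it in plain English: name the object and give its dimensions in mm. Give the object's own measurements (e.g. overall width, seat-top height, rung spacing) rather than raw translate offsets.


A four-legged stool. The seat is a 280×329×42 mm slab whose top surface is at z = 407 mm; four round legs, each 38 mm in diameter, run from the floor (z = 0) to the underside of the seat, each leg's axis is inset half a diameter from the nearest pair of seat edges (so the leg's bounding box is flush with the corner).


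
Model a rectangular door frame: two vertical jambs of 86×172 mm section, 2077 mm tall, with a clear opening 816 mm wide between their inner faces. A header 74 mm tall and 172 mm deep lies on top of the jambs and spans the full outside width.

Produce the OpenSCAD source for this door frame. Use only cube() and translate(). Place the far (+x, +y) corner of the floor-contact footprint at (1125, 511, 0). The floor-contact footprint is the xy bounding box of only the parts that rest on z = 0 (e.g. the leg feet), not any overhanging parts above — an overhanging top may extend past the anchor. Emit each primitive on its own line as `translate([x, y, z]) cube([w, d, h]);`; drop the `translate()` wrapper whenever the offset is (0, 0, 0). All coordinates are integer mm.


translate([137, 339, 0]) cube([86, 172, 2077]);
translate([1039, 339, 0]) cube([86, 172, 2077]);
translate([137, 339, 2077]) cube([988, 172, 74]);


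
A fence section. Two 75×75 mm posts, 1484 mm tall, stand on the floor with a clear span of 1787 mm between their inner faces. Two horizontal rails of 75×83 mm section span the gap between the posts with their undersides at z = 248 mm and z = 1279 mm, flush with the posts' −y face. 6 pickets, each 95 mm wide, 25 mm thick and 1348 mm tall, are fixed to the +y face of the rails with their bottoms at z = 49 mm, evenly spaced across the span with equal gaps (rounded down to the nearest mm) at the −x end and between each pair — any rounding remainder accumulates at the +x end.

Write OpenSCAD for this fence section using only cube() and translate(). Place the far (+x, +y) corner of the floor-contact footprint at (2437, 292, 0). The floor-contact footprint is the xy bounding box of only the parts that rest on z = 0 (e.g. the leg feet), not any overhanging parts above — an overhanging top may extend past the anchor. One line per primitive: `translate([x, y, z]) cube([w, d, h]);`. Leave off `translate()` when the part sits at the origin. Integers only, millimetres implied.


translate([500, 217, 0]) cube([75, 75, 1484]);
translate([2362, 217, 0]) cube([75, 75, 1484]);
translate([575, 217, 248]) cube([1787, 75, 83]);
translate([575, 217, 1279]) cube([1787, 75, 83]);
translate([748, 292, 49]) cube([95, 25, 1348]);
translate([1016, 292, 49]) cube([95, 25, 1348]);
translate([1284, 292, 49]) cube([95, 25, 1348]);
translate([1552, 292, 49]) cube([95, 25, 1348]);
translate([1820, 292, 49]) cube([95, 25, 1348]);
translate([2088, 292, 49]) cube([95, 25, 1348]);


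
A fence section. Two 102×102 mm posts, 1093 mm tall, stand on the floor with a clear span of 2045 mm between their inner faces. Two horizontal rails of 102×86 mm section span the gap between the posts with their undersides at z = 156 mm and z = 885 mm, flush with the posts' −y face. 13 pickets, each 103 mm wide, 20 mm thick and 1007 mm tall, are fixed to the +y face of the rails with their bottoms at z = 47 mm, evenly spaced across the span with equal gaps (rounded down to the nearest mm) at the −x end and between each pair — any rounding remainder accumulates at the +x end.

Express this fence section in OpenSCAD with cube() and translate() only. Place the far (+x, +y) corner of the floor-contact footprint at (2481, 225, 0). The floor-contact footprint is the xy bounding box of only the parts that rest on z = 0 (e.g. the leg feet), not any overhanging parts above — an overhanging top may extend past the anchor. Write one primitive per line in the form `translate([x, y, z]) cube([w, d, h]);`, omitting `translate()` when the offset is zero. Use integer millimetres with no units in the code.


translate([232, 123, 0]) cube([102, 102, 1093]);
translate([2379, 123, 0]) cube([102, 102, 1093]);
translate([334, 123, 156]) cube([2045, 102, 86]);
translate([334, 123, 885]) cube([2045, 102, 86]);
translate([384, 225, 47]) cube([103, 20, 1007]);
translate([537, 225, 47]) cube([103, 20, 1007]);
translate([690, 225, 47]) cube([103, 20, 1007]);
translate([843, 225, 47]) cube([103, 20, 1007]);
translate([996, 225, 47]) cube([103, 20, 1007]);
translate([1149, 225, 47]) cube([103, 20, 1007]);
translate([1302, 225, 47]) cube([103, 20, 1007]);
translate([1455, 225, 47]) cube([103, 20, 1007]);
translate([1608, 225, 47]) cube([103, 20, 1007]);
translate([1761, 225, 47]) cube([103, 20, 1007]);
translate([1914, 225, 47]) cube([103, 20, 1007]);
translate([2067, 225, 47]) cube([103, 20, 1007]);
translate([2220, 225, 47]) cube([103, 20, 1007]);


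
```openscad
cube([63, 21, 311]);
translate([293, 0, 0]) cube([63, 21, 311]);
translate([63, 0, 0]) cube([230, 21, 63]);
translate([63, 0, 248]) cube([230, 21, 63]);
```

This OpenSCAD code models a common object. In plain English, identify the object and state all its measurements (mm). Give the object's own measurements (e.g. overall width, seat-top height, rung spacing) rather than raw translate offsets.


A rectangular picture frame lying in the x–z plane (depth along y). The opening is 230 mm wide (x) by 185 mm tall (z), surrounded by a border 63 mm wide on all four sides. The frame is 21 mm deep and is made of two full-height vertical stiles with two horizontal rails fitted between them.


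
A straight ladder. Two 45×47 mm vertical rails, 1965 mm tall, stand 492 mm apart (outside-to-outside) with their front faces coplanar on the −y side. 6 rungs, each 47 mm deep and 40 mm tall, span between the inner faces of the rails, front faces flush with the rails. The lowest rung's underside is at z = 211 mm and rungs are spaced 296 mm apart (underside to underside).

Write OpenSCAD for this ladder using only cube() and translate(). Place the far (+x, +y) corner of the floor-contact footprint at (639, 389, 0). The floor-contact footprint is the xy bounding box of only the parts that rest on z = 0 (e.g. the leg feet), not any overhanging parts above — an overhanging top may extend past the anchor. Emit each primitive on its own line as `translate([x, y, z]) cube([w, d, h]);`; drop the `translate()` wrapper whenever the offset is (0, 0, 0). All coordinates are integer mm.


translate([147, 342, 0]) cube([45, 47, 1965]);
translate([594, 342, 0]) cube([45, 47, 1965]);
translate([192, 342, 211]) cube([402, 47, 40]);
translate([192, 342, 507]) cube([402, 47, 40]);
translate([192, 342, 803]) cube([402, 47, 40]);
translate([192, 342, 1099]) cube([402, 47, 40]);
translate([192, 342, 1395]) cube([402, 47, 40]);
translate([192, 342, 1691]) cube([402, 47, 40]);


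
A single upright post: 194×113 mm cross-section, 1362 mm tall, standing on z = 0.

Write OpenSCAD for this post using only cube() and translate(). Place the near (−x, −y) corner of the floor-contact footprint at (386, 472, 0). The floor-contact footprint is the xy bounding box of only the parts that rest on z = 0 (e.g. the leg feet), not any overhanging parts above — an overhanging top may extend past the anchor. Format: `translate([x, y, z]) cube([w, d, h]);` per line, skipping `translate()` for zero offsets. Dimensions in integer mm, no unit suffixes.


translate([386, 472, 0]) cube([194, 113, 1362]);


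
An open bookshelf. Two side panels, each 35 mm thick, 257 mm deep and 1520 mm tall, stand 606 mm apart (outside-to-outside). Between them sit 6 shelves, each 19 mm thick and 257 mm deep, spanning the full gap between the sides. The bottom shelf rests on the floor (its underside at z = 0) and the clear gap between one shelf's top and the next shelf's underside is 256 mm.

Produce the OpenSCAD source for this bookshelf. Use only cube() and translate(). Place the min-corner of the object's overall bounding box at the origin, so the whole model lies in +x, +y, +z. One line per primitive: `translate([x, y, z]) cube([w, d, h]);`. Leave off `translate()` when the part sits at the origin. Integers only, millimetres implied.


cube([35, 257, 1520]);
translate([571, 0, 0]) cube([35, 257, 1520]);
translate([35, 0, 0]) cube([536, 257, 19]);
translate([35, 0, 275]) cube([536, 257, 19]);
translate([35, 0, 550]) cube([536, 257, 19]);
translate([35, 0, 825]) cube([536, 257, 19]);
translate([35, 0, 1100]) cube([536, 257, 19]);
translate([35, 0, 1375]) cube([536, 257, 19]);


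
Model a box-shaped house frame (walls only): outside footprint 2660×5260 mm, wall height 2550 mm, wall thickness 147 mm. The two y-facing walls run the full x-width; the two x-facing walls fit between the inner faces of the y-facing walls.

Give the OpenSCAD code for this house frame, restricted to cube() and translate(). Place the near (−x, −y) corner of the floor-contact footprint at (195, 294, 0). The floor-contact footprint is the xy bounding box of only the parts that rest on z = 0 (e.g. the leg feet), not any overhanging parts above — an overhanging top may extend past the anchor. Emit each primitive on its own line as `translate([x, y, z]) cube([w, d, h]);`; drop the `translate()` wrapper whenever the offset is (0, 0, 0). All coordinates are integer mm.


translate([195, 294, 0]) cube([2660, 147, 2550]);
translate([195, 5407, 0]) cube([2660, 147, 2550]);
translate([195, 441, 0]) cube([147, 4966, 2550]);
translate([2708, 441, 0]) cube([147, 4966, 2550]);


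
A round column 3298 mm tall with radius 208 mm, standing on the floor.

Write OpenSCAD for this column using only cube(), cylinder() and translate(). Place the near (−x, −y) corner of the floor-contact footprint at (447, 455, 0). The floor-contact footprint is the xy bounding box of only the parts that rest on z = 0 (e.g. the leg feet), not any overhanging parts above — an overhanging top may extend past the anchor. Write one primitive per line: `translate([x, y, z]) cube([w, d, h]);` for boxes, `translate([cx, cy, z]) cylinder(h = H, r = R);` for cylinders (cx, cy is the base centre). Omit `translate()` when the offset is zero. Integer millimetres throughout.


translate([655, 663, 0]) cylinder(h = 3298, r = 208);


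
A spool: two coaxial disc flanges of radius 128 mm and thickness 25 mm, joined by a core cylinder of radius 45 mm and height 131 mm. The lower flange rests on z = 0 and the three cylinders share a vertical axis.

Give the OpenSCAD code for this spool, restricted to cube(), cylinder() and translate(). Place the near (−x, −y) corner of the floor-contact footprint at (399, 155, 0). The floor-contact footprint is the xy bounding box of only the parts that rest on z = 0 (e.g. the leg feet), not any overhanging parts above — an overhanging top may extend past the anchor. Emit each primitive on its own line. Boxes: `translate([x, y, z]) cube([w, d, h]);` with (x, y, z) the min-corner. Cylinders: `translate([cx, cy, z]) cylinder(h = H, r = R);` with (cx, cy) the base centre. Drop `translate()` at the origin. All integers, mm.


translate([527, 283, 0]) cylinder(h = 25, r = 128);
translate([527, 283, 25]) cylinder(h = 131, r = 45);
translate([527, 283, 156]) cylinder(h = 25, r = 128);


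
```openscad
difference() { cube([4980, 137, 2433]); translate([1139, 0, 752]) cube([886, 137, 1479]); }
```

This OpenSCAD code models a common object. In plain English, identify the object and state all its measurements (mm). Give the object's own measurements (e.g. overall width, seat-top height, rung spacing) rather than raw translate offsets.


A wall 4980 mm long (x), 137 mm thick (y), 2433 mm tall, with a rectangular window opening cut through it. The opening is 886 mm wide and 1479 mm tall; its sill is at z = 752 mm and its near (−x) edge is 1139 mm from the wall's −x end. The opening passes through the full wall thickness.


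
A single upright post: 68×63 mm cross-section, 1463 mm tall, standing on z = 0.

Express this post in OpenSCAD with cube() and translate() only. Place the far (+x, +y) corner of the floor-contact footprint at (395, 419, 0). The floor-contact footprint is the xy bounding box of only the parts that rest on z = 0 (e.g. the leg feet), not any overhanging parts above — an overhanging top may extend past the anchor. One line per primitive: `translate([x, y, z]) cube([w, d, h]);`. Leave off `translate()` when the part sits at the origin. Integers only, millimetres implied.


translate([327, 356, 0]) cube([68, 63, 1463]);
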